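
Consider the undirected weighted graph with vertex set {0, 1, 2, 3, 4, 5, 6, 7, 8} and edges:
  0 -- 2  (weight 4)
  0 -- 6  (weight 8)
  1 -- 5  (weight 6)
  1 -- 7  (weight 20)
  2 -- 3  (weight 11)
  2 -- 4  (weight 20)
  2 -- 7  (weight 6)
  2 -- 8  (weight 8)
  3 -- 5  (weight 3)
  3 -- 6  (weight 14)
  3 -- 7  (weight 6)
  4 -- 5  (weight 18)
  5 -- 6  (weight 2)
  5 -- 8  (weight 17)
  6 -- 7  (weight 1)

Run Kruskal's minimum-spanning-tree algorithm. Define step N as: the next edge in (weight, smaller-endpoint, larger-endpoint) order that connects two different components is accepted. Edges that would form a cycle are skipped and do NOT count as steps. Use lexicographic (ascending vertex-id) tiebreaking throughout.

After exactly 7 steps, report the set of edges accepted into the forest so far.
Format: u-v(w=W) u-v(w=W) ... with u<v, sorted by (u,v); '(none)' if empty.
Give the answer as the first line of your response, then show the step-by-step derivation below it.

0-2(w=4) 1-5(w=6) 2-7(w=6) 2-8(w=8) 3-5(w=3) 5-6(w=2) 6-7(w=1)

step 1: add edge 6-7 (w=1); MST = {6-7(w=1)}
step 2: add edge 5-6 (w=2); MST = {5-6(w=2) 6-7(w=1)}
step 3: add edge 3-5 (w=3); MST = {3-5(w=3) 5-6(w=2) 6-7(w=1)}
step 4: add edge 0-2 (w=4); MST = {0-2(w=4) 3-5(w=3) 5-6(w=2) 6-7(w=1)}
step 5: add edge 1-5 (w=6); MST = {0-2(w=4) 1-5(w=6) 3-5(w=3) 5-6(w=2) 6-7(w=1)}
step 6: add edge 2-7 (w=6); MST = {0-2(w=4) 1-5(w=6) 2-7(w=6) 3-5(w=3) 5-6(w=2) 6-7(w=1)}
step 7: add edge 2-8 (w=8); MST = {0-2(w=4) 1-5(w=6) 2-7(w=6) 2-8(w=8) 3-5(w=3) 5-6(w=2) 6-7(w=1)}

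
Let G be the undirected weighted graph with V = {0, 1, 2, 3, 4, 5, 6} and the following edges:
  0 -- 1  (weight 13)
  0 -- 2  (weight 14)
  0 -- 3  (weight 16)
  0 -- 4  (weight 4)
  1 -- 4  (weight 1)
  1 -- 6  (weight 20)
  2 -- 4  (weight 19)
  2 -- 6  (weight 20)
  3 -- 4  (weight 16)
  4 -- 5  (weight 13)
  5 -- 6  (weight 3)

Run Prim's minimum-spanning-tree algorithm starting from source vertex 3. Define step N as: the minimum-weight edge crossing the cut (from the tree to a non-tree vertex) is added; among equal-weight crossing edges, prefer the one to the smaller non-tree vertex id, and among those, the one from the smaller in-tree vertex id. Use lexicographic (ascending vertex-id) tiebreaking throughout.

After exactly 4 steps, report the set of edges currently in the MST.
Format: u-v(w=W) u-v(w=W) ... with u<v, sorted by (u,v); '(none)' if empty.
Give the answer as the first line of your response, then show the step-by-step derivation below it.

0-3(w=16) 0-4(w=4) 1-4(w=1) 4-5(w=13)

step 1: add edge 0-3 (w=16); MST = {0-3(w=16)}
step 2: add edge 0-4 (w=4); MST = {0-3(w=16) 0-4(w=4)}
step 3: add edge 1-4 (w=1); MST = {0-3(w=16) 0-4(w=4) 1-4(w=1)}
step 4: add edge 4-5 (w=13); MST = {0-3(w=16) 0-4(w=4) 1-4(w=1) 4-5(w=13)}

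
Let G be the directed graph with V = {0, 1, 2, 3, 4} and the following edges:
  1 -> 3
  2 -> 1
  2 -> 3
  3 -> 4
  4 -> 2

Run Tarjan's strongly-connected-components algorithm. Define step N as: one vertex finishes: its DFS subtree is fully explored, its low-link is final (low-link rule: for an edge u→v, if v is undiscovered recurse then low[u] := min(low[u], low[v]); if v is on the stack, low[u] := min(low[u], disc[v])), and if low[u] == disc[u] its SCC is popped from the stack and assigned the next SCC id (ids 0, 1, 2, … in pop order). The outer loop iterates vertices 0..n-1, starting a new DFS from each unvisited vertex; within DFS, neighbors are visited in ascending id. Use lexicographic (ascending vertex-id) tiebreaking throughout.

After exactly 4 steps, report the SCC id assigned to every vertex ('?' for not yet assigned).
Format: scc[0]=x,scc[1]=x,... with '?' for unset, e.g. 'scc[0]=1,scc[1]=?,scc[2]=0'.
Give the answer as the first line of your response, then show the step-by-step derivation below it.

scc[0]=0,scc[1]=?,scc[2]=?,scc[3]=?,scc[4]=?

step 1: low=(low[0]=0,low[1]=?,low[2]=?,low[3]=?,low[4]=?); scc=(scc[0]=0,scc[1]=?,scc[2]=?,scc[3]=?,scc[4]=?)
step 2: low=(low[0]=0,low[1]=1,low[2]=1,low[3]=2,low[4]=3); scc=(scc[0]=0,scc[1]=?,scc[2]=?,scc[3]=?,scc[4]=?)
step 3: low=(low[0]=0,low[1]=1,low[2]=1,low[3]=2,low[4]=1); scc=(scc[0]=0,scc[1]=?,scc[2]=?,scc[3]=?,scc[4]=?)
step 4: low=(low[0]=0,low[1]=1,low[2]=1,low[3]=1,low[4]=1); scc=(scc[0]=0,scc[1]=?,scc[2]=?,scc[3]=?,scc[4]=?)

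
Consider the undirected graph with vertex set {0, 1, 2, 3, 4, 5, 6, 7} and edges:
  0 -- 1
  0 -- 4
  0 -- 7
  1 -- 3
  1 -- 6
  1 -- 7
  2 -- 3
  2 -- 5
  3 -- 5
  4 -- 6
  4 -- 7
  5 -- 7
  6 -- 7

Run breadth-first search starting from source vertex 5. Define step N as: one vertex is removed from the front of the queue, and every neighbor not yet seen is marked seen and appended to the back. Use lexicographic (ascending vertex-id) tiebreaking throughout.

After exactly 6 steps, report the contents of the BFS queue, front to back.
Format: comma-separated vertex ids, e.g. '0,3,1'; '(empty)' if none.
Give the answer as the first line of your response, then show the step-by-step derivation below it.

4,6

step 1: dequeue 5; queue=[2,3,7]; order=5
step 2: dequeue 2; queue=[3,7]; order=5,2
step 3: dequeue 3; queue=[7,1]; order=5,2,3
step 4: dequeue 7; queue=[1,0,4,6]; order=5,2,3,7
step 5: dequeue 1; queue=[0,4,6]; order=5,2,3,7,1
step 6: dequeue 0; queue=[4,6]; order=5,2,3,7,1,0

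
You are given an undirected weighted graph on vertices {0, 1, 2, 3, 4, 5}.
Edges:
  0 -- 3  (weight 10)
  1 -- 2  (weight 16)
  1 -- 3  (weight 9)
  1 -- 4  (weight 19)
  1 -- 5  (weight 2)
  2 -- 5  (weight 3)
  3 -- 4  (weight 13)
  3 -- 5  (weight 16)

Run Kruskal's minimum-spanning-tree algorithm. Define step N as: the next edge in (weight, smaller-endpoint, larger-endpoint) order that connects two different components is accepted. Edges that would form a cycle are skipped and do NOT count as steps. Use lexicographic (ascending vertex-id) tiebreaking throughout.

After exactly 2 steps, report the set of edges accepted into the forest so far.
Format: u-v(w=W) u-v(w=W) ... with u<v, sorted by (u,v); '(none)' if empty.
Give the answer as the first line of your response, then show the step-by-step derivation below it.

1-5(w=2) 2-5(w=3)

step 1: add edge 1-5 (w=2); MST = {1-5(w=2)}
step 2: add edge 2-5 (w=3); MST = {1-5(w=2) 2-5(w=3)}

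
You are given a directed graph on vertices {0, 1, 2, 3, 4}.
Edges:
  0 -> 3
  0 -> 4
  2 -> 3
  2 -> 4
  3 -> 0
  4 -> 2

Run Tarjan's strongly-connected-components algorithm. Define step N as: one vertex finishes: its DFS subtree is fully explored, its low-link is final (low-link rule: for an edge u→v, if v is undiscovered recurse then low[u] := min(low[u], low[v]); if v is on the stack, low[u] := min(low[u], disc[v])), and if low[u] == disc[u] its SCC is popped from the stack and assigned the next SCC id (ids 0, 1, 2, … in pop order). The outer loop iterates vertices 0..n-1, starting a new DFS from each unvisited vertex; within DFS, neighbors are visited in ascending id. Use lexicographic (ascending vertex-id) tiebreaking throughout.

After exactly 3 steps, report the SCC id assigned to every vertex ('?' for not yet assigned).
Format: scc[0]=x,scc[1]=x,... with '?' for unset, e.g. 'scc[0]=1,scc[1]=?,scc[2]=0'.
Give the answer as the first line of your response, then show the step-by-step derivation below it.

scc[0]=?,scc[1]=?,scc[2]=?,scc[3]=?,scc[4]=?

step 1: low=(low[0]=0,low[1]=?,low[2]=?,low[3]=0,low[4]=?); scc=(scc[0]=?,scc[1]=?,scc[2]=?,scc[3]=?,scc[4]=?)
step 2: low=(low[0]=0,low[1]=?,low[2]=1,low[3]=0,low[4]=2); scc=(scc[0]=?,scc[1]=?,scc[2]=?,scc[3]=?,scc[4]=?)
step 3: low=(low[0]=0,low[1]=?,low[2]=1,low[3]=0,low[4]=1); scc=(scc[0]=?,scc[1]=?,scc[2]=?,scc[3]=?,scc[4]=?)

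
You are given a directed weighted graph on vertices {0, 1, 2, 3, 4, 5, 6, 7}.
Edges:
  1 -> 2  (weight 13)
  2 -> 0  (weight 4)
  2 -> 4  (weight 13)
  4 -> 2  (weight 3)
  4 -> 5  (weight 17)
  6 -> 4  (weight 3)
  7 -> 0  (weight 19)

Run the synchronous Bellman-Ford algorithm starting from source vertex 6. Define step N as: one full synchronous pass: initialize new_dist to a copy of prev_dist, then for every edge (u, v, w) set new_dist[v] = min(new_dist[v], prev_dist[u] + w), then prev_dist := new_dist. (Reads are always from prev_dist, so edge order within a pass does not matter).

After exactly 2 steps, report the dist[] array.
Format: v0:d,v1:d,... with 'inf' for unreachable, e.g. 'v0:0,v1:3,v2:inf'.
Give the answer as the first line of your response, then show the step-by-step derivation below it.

v0:inf,v1:inf,v2:6,v3:inf,v4:3,v5:20,v6:0,v7:inf

step 1: dist = v0:inf,v1:inf,v2:inf,v3:inf,v4:3,v5:inf,v6:0,v7:inf
step 2: dist = v0:inf,v1:inf,v2:6,v3:inf,v4:3,v5:20,v6:0,v7:inf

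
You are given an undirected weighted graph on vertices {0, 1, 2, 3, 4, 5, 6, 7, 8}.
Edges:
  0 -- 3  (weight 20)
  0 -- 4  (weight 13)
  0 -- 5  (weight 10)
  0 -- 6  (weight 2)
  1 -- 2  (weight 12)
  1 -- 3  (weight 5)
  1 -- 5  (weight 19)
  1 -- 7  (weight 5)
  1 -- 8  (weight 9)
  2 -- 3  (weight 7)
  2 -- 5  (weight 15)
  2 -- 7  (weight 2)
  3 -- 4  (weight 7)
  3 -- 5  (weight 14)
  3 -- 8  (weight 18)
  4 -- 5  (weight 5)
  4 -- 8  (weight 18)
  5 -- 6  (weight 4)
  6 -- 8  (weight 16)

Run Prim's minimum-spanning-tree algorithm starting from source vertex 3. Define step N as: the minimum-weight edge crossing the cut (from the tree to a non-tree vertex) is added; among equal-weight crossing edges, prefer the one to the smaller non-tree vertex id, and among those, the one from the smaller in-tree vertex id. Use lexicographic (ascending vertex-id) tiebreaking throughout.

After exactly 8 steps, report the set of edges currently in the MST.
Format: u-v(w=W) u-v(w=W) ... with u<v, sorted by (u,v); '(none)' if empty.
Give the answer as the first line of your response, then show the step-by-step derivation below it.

0-6(w=2) 1-3(w=5) 1-7(w=5) 1-8(w=9) 2-7(w=2) 3-4(w=7) 4-5(w=5) 5-6(w=4)

step 1: add edge 1-3 (w=5); MST = {1-3(w=5)}
step 2: add edge 1-7 (w=5); MST = {1-3(w=5) 1-7(w=5)}
step 3: add edge 2-7 (w=2); MST = {1-3(w=5) 1-7(w=5) 2-7(w=2)}
step 4: add edge 3-4 (w=7); MST = {1-3(w=5) 1-7(w=5) 2-7(w=2) 3-4(w=7)}
step 5: add edge 4-5 (w=5); MST = {1-3(w=5) 1-7(w=5) 2-7(w=2) 3-4(w=7) 4-5(w=5)}
step 6: add edge 5-6 (w=4); MST = {1-3(w=5) 1-7(w=5) 2-7(w=2) 3-4(w=7) 4-5(w=5) 5-6(w=4)}
step 7: add edge 0-6 (w=2); MST = {0-6(w=2) 1-3(w=5) 1-7(w=5) 2-7(w=2) 3-4(w=7) 4-5(w=5) 5-6(w=4)}
step 8: add edge 1-8 (w=9); MST = {0-6(w=2) 1-3(w=5) 1-7(w=5) 1-8(w=9) 2-7(w=2) 3-4(w=7) 4-5(w=5) 5-6(w=4)}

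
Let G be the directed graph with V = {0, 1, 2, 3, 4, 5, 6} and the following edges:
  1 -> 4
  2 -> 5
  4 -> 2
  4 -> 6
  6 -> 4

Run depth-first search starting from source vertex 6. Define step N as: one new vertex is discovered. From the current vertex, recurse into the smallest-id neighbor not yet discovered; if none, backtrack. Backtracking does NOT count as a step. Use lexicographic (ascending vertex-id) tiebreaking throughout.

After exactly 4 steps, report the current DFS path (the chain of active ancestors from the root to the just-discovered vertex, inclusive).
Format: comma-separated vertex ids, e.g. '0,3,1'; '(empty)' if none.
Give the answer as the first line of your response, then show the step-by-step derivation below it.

6,4,2,5

step 1: discover 6; path=6; order=6
step 2: discover 4; path=6>4; order=6,4
step 3: discover 2; path=6>4>2; order=6,4,2
step 4: discover 5; path=6>4>2>5; order=6,4,2,5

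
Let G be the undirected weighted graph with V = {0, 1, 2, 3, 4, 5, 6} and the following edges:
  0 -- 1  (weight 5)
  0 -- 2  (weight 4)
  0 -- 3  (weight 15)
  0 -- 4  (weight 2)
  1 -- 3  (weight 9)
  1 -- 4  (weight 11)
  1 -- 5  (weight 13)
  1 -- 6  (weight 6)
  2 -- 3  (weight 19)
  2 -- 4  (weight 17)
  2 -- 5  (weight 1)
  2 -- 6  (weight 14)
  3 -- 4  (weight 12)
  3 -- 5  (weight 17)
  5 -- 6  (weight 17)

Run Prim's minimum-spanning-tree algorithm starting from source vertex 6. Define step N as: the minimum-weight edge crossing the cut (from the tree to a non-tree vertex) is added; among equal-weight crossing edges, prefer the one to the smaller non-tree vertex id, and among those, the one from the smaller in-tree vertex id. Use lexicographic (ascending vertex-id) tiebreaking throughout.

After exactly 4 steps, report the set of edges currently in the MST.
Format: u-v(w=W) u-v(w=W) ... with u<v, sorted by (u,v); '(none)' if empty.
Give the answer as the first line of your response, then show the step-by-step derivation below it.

0-1(w=5) 0-2(w=4) 0-4(w=2) 1-6(w=6)

step 1: add edge 1-6 (w=6); MST = {1-6(w=6)}
step 2: add edge 0-1 (w=5); MST = {0-1(w=5) 1-6(w=6)}
step 3: add edge 0-4 (w=2); MST = {0-1(w=5) 0-4(w=2) 1-6(w=6)}
step 4: add edge 0-2 (w=4); MST = {0-1(w=5) 0-2(w=4) 0-4(w=2) 1-6(w=6)}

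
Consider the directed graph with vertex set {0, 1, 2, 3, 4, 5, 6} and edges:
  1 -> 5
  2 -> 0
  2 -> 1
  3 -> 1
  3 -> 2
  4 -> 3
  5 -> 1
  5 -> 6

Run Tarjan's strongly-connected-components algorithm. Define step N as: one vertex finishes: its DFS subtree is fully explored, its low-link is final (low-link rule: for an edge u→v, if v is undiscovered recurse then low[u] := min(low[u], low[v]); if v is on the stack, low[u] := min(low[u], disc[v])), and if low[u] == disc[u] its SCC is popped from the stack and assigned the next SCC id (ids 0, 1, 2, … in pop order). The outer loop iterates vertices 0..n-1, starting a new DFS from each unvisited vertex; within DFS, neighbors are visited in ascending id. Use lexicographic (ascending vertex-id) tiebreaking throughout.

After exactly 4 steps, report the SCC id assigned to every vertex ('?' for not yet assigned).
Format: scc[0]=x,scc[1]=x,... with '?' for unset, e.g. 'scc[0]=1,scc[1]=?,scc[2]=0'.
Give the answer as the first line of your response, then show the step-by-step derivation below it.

scc[0]=0,scc[1]=2,scc[2]=?,scc[3]=?,scc[4]=?,scc[5]=2,scc[6]=1

step 1: low=(low[0]=0,low[1]=?,low[2]=?,low[3]=?,low[4]=?,low[5]=?,low[6]=?); scc=(scc[0]=0,scc[1]=?,scc[2]=?,scc[3]=?,scc[4]=?,scc[5]=?,scc[6]=?)
step 2: low=(low[0]=0,low[1]=1,low[2]=?,low[3]=?,low[4]=?,low[5]=1,low[6]=3); scc=(scc[0]=0,scc[1]=?,scc[2]=?,scc[3]=?,scc[4]=?,scc[5]=?,scc[6]=1)
step 3: low=(low[0]=0,low[1]=1,low[2]=?,low[3]=?,low[4]=?,low[5]=1,low[6]=3); scc=(scc[0]=0,scc[1]=?,scc[2]=?,scc[3]=?,scc[4]=?,scc[5]=?,scc[6]=1)
step 4: low=(low[0]=0,low[1]=1,low[2]=?,low[3]=?,low[4]=?,low[5]=1,low[6]=3); scc=(scc[0]=0,scc[1]=2,scc[2]=?,scc[3]=?,scc[4]=?,scc[5]=2,scc[6]=1)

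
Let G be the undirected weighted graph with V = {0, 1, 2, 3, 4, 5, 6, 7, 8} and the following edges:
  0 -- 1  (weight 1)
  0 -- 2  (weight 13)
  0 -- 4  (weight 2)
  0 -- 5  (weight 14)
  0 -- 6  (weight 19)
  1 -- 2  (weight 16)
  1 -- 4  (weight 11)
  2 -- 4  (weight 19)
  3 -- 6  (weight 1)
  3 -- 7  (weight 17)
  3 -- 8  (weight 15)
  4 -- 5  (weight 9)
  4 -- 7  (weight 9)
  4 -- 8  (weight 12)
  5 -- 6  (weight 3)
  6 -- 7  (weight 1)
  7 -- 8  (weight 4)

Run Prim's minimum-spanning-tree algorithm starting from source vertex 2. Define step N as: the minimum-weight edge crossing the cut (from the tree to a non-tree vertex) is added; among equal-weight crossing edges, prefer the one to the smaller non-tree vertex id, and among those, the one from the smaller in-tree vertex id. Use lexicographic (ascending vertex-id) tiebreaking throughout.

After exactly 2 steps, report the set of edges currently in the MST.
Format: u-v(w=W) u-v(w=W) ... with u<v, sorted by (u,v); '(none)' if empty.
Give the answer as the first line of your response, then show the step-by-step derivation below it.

0-1(w=1) 0-2(w=13)

step 1: add edge 0-2 (w=13); MST = {0-2(w=13)}
step 2: add edge 0-1 (w=1); MST = {0-1(w=1) 0-2(w=13)}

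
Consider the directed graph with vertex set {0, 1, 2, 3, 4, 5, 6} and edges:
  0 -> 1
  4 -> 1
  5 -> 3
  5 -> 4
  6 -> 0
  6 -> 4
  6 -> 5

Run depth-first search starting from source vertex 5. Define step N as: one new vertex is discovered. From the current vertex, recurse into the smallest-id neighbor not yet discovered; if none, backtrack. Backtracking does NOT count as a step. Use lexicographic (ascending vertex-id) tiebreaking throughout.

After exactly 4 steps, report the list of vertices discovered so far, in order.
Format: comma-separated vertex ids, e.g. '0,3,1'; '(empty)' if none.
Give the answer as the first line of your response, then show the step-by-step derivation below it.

5,3,4,1

step 1: discover 5; path=5; order=5
step 2: discover 3; path=5>3; order=5,3
step 3: discover 4; path=5>4; order=5,3,4
step 4: discover 1; path=5>4>1; order=5,3,4,1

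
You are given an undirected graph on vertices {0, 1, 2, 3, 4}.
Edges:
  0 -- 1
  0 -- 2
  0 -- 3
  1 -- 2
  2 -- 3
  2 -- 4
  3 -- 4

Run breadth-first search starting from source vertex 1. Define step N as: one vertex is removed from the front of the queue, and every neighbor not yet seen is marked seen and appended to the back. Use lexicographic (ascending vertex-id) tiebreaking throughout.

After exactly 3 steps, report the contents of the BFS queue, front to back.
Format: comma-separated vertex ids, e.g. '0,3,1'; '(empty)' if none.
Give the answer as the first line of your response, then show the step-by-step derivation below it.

3,4

step 1: dequeue 1; queue=[0,2]; order=1
step 2: dequeue 0; queue=[2,3]; order=1,0
step 3: dequeue 2; queue=[3,4]; order=1,0,2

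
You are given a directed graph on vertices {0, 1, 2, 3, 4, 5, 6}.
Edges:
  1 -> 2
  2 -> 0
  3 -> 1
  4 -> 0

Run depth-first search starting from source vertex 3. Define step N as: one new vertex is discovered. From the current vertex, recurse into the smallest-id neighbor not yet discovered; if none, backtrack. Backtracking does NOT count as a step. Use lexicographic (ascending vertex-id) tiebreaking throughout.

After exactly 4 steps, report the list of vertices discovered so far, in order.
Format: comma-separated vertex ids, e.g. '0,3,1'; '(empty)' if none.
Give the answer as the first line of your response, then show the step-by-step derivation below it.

3,1,2,0

step 1: discover 3; path=3; order=3
step 2: discover 1; path=3>1; order=3,1
step 3: discover 2; path=3>1>2; order=3,1,2
step 4: discover 0; path=3>1>2>0; order=3,1,2,0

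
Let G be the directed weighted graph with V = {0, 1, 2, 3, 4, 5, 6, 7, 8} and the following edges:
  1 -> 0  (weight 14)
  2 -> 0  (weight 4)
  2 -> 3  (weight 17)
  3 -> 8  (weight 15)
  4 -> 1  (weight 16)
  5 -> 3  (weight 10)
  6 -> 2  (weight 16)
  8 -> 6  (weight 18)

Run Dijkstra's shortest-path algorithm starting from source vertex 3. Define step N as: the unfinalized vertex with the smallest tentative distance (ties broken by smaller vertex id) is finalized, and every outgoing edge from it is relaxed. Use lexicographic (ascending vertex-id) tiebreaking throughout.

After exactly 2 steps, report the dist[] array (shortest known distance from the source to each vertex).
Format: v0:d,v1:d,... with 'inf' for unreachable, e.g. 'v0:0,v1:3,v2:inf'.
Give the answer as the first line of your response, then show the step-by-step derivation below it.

v0:inf,v1:inf,v2:inf,v3:0,v4:inf,v5:inf,v6:33,v7:inf,v8:15

step 1: dist = v0:inf,v1:inf,v2:inf,v3:0,v4:inf,v5:inf,v6:inf,v7:inf,v8:15
step 2: dist = v0:inf,v1:inf,v2:inf,v3:0,v4:inf,v5:inf,v6:33,v7:inf,v8:15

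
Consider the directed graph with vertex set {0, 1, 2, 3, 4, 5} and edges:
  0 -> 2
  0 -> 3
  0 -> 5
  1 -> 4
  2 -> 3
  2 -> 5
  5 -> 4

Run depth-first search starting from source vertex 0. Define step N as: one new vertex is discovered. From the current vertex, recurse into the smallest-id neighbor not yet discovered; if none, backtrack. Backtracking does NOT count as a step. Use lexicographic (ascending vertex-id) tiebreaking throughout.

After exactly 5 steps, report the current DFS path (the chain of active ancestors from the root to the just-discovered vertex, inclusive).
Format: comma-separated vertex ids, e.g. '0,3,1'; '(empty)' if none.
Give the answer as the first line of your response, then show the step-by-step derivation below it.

0,2,5,4

step 1: discover 0; path=0; order=0
step 2: discover 2; path=0>2; order=0,2
step 3: discover 3; path=0>2>3; order=0,2,3
step 4: discover 5; path=0>2>5; order=0,2,3,5
step 5: discover 4; path=0>2>5>4; order=0,2,3,5,4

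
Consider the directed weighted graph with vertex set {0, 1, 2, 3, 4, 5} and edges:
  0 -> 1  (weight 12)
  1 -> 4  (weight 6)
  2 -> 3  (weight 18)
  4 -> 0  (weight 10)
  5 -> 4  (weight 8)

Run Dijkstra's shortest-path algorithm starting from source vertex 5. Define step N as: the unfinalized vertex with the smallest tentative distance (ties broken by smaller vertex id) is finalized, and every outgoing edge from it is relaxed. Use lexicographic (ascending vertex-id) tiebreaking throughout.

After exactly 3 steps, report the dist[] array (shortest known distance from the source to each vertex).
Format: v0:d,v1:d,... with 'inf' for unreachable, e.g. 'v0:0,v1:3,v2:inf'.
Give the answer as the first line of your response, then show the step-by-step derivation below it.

v0:18,v1:30,v2:inf,v3:inf,v4:8,v5:0

step 1: dist = v0:inf,v1:inf,v2:inf,v3:inf,v4:8,v5:0
step 2: dist = v0:18,v1:inf,v2:inf,v3:inf,v4:8,v5:0
step 3: dist = v0:18,v1:30,v2:inf,v3:inf,v4:8,v5:0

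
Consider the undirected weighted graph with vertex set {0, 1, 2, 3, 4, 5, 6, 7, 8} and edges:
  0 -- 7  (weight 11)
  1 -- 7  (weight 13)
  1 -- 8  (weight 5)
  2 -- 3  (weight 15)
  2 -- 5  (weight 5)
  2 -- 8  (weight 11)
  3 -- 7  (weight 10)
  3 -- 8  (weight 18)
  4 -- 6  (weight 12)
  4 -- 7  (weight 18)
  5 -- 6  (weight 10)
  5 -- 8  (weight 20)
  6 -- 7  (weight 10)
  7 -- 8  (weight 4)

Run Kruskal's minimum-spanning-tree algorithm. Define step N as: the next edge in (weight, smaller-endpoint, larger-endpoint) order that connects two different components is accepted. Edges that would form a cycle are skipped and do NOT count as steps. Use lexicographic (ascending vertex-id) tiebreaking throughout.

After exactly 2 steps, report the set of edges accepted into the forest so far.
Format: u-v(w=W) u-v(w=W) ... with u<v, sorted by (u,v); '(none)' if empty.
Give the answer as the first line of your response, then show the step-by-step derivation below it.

1-8(w=5) 7-8(w=4)

step 1: add edge 7-8 (w=4); MST = {7-8(w=4)}
step 2: add edge 1-8 (w=5); MST = {1-8(w=5) 7-8(w=4)}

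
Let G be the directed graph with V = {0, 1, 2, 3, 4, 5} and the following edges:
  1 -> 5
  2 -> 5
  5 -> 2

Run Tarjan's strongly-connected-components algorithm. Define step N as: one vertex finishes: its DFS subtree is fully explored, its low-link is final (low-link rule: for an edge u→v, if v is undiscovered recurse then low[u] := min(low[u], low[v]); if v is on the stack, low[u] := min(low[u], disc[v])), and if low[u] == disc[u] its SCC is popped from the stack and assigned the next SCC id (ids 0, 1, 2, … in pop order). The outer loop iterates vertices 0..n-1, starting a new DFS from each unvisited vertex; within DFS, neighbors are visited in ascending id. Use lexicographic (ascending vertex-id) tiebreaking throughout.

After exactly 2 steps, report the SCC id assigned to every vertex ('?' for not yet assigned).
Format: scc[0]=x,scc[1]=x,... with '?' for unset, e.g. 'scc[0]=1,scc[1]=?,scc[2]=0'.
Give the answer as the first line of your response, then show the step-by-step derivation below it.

scc[0]=0,scc[1]=?,scc[2]=?,scc[3]=?,scc[4]=?,scc[5]=?

step 1: low=(low[0]=0,low[1]=?,low[2]=?,low[3]=?,low[4]=?,low[5]=?); scc=(scc[0]=0,scc[1]=?,scc[2]=?,scc[3]=?,scc[4]=?,scc[5]=?)
step 2: low=(low[0]=0,low[1]=1,low[2]=2,low[3]=?,low[4]=?,low[5]=2); scc=(scc[0]=0,scc[1]=?,scc[2]=?,scc[3]=?,scc[4]=?,scc[5]=?)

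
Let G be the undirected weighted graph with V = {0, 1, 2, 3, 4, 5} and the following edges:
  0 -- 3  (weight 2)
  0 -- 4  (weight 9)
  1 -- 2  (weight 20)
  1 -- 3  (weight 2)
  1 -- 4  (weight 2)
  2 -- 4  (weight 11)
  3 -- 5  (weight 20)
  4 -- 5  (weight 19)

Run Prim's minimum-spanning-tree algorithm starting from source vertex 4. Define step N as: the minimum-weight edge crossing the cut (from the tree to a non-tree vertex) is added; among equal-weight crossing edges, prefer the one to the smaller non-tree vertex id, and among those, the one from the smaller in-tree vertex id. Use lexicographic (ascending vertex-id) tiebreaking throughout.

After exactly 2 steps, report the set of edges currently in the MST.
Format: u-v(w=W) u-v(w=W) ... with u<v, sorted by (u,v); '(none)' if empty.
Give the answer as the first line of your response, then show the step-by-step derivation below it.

1-3(w=2) 1-4(w=2)

step 1: add edge 1-4 (w=2); MST = {1-4(w=2)}
step 2: add edge 1-3 (w=2); MST = {1-3(w=2) 1-4(w=2)}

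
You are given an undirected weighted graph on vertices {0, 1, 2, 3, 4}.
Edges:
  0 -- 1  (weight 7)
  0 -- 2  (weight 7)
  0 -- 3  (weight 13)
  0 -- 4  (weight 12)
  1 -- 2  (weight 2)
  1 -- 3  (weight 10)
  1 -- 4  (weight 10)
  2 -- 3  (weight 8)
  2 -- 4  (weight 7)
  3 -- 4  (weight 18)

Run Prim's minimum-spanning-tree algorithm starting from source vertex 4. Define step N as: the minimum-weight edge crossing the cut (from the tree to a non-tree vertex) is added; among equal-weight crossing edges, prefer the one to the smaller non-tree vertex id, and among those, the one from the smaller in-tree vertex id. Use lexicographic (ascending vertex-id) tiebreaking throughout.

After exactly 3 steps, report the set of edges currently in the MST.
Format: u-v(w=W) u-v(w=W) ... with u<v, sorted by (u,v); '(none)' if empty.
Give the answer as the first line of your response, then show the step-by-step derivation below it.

0-1(w=7) 1-2(w=2) 2-4(w=7)

step 1: add edge 2-4 (w=7); MST = {2-4(w=7)}
step 2: add edge 1-2 (w=2); MST = {1-2(w=2) 2-4(w=7)}
step 3: add edge 0-1 (w=7); MST = {0-1(w=7) 1-2(w=2) 2-4(w=7)}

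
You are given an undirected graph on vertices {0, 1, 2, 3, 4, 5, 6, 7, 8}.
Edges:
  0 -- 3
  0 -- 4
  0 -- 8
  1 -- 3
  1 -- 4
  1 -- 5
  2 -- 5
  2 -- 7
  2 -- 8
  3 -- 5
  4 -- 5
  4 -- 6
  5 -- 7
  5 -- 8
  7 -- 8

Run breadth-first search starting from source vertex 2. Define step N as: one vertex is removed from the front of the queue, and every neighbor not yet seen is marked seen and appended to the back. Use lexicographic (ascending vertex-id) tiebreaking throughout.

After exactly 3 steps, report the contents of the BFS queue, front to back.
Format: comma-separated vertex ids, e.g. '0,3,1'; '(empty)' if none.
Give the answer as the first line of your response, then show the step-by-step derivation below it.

8,1,3,4

step 1: dequeue 2; queue=[5,7,8]; order=2
step 2: dequeue 5; queue=[7,8,1,3,4]; order=2,5
step 3: dequeue 7; queue=[8,1,3,4]; order=2,5,7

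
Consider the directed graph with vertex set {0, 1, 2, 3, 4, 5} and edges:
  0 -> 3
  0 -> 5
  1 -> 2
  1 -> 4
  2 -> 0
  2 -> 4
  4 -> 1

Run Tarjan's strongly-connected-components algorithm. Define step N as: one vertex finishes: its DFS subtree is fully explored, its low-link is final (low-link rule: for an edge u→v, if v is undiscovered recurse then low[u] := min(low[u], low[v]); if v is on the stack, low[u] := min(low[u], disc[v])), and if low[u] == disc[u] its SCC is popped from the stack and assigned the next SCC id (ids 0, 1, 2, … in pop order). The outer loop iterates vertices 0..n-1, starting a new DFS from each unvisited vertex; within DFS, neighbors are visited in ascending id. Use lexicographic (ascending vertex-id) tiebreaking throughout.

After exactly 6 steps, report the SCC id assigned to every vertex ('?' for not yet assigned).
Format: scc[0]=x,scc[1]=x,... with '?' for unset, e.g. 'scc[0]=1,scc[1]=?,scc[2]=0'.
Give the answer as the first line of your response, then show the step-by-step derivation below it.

scc[0]=2,scc[1]=3,scc[2]=3,scc[3]=0,scc[4]=3,scc[5]=1

step 1: low=(low[0]=0,low[1]=?,low[2]=?,low[3]=1,low[4]=?,low[5]=?); scc=(scc[0]=?,scc[1]=?,scc[2]=?,scc[3]=0,scc[4]=?,scc[5]=?)
step 2: low=(low[0]=0,low[1]=?,low[2]=?,low[3]=1,low[4]=?,low[5]=2); scc=(scc[0]=?,scc[1]=?,scc[2]=?,scc[3]=0,scc[4]=?,scc[5]=1)
step 3: low=(low[0]=0,low[1]=?,low[2]=?,low[3]=1,low[4]=?,low[5]=2); scc=(scc[0]=2,scc[1]=?,scc[2]=?,scc[3]=0,scc[4]=?,scc[5]=1)
step 4: low=(low[0]=0,low[1]=3,low[2]=4,low[3]=1,low[4]=3,low[5]=2); scc=(scc[0]=2,scc[1]=?,scc[2]=?,scc[3]=0,scc[4]=?,scc[5]=1)
step 5: low=(low[0]=0,low[1]=3,low[2]=3,low[3]=1,low[4]=3,low[5]=2); scc=(scc[0]=2,scc[1]=?,scc[2]=?,scc[3]=0,scc[4]=?,scc[5]=1)
step 6: low=(low[0]=0,low[1]=3,low[2]=3,low[3]=1,low[4]=3,low[5]=2); scc=(scc[0]=2,scc[1]=3,scc[2]=3,scc[3]=0,scc[4]=3,scc[5]=1)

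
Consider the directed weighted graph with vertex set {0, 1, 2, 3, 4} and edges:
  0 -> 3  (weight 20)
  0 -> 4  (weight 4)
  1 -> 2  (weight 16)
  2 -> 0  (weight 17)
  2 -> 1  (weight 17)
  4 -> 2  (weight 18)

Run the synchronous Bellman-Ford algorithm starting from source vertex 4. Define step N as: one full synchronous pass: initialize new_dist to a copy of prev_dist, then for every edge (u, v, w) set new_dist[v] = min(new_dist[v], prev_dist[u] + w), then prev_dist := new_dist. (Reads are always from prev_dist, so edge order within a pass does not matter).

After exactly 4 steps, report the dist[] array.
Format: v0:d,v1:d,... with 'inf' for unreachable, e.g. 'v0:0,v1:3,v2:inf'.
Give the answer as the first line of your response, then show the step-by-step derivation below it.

v0:35,v1:35,v2:18,v3:55,v4:0

step 1: dist = v0:inf,v1:inf,v2:18,v3:inf,v4:0
step 2: dist = v0:35,v1:35,v2:18,v3:inf,v4:0
step 3: dist = v0:35,v1:35,v2:18,v3:55,v4:0
step 4: dist = v0:35,v1:35,v2:18,v3:55,v4:0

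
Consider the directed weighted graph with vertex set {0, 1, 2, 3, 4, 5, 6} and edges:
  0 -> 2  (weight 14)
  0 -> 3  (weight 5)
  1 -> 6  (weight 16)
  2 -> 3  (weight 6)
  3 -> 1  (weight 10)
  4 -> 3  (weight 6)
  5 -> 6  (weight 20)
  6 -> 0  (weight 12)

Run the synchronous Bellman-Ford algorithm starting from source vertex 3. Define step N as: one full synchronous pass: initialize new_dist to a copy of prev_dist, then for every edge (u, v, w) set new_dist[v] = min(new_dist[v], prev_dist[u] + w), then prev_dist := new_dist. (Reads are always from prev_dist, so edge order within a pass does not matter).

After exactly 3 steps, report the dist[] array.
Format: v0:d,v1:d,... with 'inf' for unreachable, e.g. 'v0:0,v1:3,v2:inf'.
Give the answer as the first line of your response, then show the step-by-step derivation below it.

v0:38,v1:10,v2:inf,v3:0,v4:inf,v5:inf,v6:26

step 1: dist = v0:inf,v1:10,v2:inf,v3:0,v4:inf,v5:inf,v6:inf
step 2: dist = v0:inf,v1:10,v2:inf,v3:0,v4:inf,v5:inf,v6:26
step 3: dist = v0:38,v1:10,v2:inf,v3:0,v4:inf,v5:inf,v6:26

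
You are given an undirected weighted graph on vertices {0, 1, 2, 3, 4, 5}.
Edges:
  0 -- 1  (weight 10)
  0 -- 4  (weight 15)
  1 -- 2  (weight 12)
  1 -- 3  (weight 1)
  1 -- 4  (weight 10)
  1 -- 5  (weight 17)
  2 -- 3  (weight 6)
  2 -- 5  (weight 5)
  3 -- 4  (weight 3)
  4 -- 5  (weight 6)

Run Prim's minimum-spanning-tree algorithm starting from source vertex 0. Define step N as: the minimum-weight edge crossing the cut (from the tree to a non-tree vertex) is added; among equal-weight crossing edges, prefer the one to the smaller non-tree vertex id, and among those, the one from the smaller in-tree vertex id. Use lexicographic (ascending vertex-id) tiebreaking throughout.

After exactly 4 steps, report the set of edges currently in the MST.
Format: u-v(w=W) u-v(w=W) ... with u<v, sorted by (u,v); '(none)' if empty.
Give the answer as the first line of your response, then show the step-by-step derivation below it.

0-1(w=10) 1-3(w=1) 2-3(w=6) 3-4(w=3)

step 1: add edge 0-1 (w=10); MST = {0-1(w=10)}
step 2: add edge 1-3 (w=1); MST = {0-1(w=10) 1-3(w=1)}
step 3: add edge 3-4 (w=3); MST = {0-1(w=10) 1-3(w=1) 3-4(w=3)}
step 4: add edge 2-3 (w=6); MST = {0-1(w=10) 1-3(w=1) 2-3(w=6) 3-4(w=3)}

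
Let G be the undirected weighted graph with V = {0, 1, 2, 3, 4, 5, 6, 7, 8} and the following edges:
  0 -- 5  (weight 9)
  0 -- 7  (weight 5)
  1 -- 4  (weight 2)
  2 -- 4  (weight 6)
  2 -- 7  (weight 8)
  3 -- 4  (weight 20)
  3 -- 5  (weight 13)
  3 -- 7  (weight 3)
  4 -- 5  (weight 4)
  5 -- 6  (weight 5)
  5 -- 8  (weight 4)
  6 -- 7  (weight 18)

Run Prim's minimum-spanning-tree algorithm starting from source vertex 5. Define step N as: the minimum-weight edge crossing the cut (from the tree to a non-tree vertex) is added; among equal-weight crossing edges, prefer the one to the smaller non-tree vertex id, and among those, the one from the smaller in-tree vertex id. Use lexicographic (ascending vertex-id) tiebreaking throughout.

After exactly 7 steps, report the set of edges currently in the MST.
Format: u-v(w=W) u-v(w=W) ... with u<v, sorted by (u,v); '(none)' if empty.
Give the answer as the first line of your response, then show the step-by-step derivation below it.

1-4(w=2) 2-4(w=6) 2-7(w=8) 3-7(w=3) 4-5(w=4) 5-6(w=5) 5-8(w=4)

step 1: add edge 4-5 (w=4); MST = {4-5(w=4)}
step 2: add edge 1-4 (w=2); MST = {1-4(w=2) 4-5(w=4)}
step 3: add edge 5-8 (w=4); MST = {1-4(w=2) 4-5(w=4) 5-8(w=4)}
step 4: add edge 5-6 (w=5); MST = {1-4(w=2) 4-5(w=4) 5-6(w=5) 5-8(w=4)}
step 5: add edge 2-4 (w=6); MST = {1-4(w=2) 2-4(w=6) 4-5(w=4) 5-6(w=5) 5-8(w=4)}
step 6: add edge 2-7 (w=8); MST = {1-4(w=2) 2-4(w=6) 2-7(w=8) 4-5(w=4) 5-6(w=5) 5-8(w=4)}
step 7: add edge 3-7 (w=3); MST = {1-4(w=2) 2-4(w=6) 2-7(w=8) 3-7(w=3) 4-5(w=4) 5-6(w=5) 5-8(w=4)}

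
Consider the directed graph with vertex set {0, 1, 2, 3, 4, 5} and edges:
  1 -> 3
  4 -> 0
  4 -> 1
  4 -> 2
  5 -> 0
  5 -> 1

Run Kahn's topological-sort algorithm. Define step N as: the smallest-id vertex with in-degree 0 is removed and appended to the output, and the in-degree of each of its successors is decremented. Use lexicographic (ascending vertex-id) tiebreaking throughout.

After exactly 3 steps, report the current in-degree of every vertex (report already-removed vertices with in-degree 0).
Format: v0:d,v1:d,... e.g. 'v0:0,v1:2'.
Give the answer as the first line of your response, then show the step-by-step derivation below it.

v0:0,v1:0,v2:0,v3:1,v4:0,v5:0

step 1: output 4; order=[4]; indeg=(1,1,0,1,0,0)
step 2: output 2; order=[4,2]; indeg=(1,1,0,1,0,0)
step 3: output 5; order=[4,2,5]; indeg=(0,0,0,1,0,0)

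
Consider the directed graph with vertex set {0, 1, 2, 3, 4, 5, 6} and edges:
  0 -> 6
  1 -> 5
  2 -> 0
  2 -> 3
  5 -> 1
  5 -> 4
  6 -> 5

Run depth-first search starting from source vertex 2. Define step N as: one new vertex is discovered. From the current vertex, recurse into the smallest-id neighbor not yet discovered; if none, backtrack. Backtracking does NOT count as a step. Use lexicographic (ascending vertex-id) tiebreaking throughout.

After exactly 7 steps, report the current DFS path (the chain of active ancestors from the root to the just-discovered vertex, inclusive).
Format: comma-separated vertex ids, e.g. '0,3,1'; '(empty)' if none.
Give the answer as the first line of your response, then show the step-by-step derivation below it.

2,3

step 1: discover 2; path=2; order=2
step 2: discover 0; path=2>0; order=2,0
step 3: discover 6; path=2>0>6; order=2,0,6
step 4: discover 5; path=2>0>6>5; order=2,0,6,5
step 5: discover 1; path=2>0>6>5>1; order=2,0,6,5,1
step 6: discover 4; path=2>0>6>5>4; order=2,0,6,5,1,4
step 7: discover 3; path=2>3; order=2,0,6,5,1,4,3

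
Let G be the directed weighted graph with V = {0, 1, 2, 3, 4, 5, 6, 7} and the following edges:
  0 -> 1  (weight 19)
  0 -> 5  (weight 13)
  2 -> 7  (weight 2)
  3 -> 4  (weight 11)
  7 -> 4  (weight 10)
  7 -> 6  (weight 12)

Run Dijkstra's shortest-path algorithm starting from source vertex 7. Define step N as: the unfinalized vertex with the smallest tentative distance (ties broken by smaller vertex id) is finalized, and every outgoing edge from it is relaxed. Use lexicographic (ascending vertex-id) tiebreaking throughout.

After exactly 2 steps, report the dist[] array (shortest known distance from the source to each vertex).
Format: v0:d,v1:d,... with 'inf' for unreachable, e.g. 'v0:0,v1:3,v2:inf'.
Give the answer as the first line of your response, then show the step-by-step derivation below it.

v0:inf,v1:inf,v2:inf,v3:inf,v4:10,v5:inf,v6:12,v7:0

step 1: dist = v0:inf,v1:inf,v2:inf,v3:inf,v4:10,v5:inf,v6:12,v7:0
step 2: dist = v0:inf,v1:inf,v2:inf,v3:inf,v4:10,v5:inf,v6:12,v7:0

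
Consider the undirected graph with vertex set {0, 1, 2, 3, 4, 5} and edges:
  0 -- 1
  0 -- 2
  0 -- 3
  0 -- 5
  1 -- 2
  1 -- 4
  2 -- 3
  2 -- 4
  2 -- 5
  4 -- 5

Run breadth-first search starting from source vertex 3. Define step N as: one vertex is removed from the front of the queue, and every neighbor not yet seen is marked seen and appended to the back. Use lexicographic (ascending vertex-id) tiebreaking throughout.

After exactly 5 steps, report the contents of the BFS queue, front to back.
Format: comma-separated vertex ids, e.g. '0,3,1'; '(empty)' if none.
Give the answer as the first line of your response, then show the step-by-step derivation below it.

4

step 1: dequeue 3; queue=[0,2]; order=3
step 2: dequeue 0; queue=[2,1,5]; order=3,0
step 3: dequeue 2; queue=[1,5,4]; order=3,0,2
step 4: dequeue 1; queue=[5,4]; order=3,0,2,1
step 5: dequeue 5; queue=[4]; order=3,0,2,1,5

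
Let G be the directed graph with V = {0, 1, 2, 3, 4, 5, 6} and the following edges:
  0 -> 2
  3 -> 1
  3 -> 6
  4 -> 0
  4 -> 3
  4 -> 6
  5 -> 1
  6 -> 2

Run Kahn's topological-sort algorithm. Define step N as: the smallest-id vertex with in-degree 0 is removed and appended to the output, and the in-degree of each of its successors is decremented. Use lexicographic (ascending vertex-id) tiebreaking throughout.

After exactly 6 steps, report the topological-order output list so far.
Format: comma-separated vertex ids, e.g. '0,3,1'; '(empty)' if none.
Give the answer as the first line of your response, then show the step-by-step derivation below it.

4,0,3,5,1,6

step 1: output 4; order=[4]; indeg=(0,2,2,0,0,0,1)
step 2: output 0; order=[4,0]; indeg=(0,2,1,0,0,0,1)
step 3: output 3; order=[4,0,3]; indeg=(0,1,1,0,0,0,0)
step 4: output 5; order=[4,0,3,5]; indeg=(0,0,1,0,0,0,0)
step 5: output 1; order=[4,0,3,5,1]; indeg=(0,0,1,0,0,0,0)
step 6: output 6; order=[4,0,3,5,1,6]; indeg=(0,0,0,0,0,0,0)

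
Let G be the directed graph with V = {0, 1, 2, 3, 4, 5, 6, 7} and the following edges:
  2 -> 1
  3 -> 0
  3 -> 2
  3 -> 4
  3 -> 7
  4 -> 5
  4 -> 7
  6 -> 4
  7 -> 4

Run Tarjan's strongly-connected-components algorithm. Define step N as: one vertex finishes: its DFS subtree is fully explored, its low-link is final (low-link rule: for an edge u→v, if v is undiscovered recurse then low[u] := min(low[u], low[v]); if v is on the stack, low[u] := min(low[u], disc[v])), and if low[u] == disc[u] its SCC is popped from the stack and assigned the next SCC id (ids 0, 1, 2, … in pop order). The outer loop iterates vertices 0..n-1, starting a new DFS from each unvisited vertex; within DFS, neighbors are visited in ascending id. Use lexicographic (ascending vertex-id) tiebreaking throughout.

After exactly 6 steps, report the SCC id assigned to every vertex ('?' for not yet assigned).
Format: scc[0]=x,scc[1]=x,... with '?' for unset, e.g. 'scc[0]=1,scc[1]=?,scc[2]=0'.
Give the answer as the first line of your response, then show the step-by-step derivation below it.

scc[0]=0,scc[1]=1,scc[2]=2,scc[3]=?,scc[4]=4,scc[5]=3,scc[6]=?,scc[7]=4

step 1: low=(low[0]=0,low[1]=?,low[2]=?,low[3]=?,low[4]=?,low[5]=?,low[6]=?,low[7]=?); scc=(scc[0]=0,scc[1]=?,scc[2]=?,scc[3]=?,scc[4]=?,scc[5]=?,scc[6]=?,scc[7]=?)
step 2: low=(low[0]=0,low[1]=1,low[2]=?,low[3]=?,low[4]=?,low[5]=?,low[6]=?,low[7]=?); scc=(scc[0]=0,scc[1]=1,scc[2]=?,scc[3]=?,scc[4]=?,scc[5]=?,scc[6]=?,scc[7]=?)
step 3: low=(low[0]=0,low[1]=1,low[2]=2,low[3]=?,low[4]=?,low[5]=?,low[6]=?,low[7]=?); scc=(scc[0]=0,scc[1]=1,scc[2]=2,scc[3]=?,scc[4]=?,scc[5]=?,scc[6]=?,scc[7]=?)
step 4: low=(low[0]=0,low[1]=1,low[2]=2,low[3]=3,low[4]=4,low[5]=5,low[6]=?,low[7]=?); scc=(scc[0]=0,scc[1]=1,scc[2]=2,scc[3]=?,scc[4]=?,scc[5]=3,scc[6]=?,scc[7]=?)
step 5: low=(low[0]=0,low[1]=1,low[2]=2,low[3]=3,low[4]=4,low[5]=5,low[6]=?,low[7]=4); scc=(scc[0]=0,scc[1]=1,scc[2]=2,scc[3]=?,scc[4]=?,scc[5]=3,scc[6]=?,scc[7]=?)
step 6: low=(low[0]=0,low[1]=1,low[2]=2,low[3]=3,low[4]=4,low[5]=5,low[6]=?,low[7]=4); scc=(scc[0]=0,scc[1]=1,scc[2]=2,scc[3]=?,scc[4]=4,scc[5]=3,scc[6]=?,scc[7]=4)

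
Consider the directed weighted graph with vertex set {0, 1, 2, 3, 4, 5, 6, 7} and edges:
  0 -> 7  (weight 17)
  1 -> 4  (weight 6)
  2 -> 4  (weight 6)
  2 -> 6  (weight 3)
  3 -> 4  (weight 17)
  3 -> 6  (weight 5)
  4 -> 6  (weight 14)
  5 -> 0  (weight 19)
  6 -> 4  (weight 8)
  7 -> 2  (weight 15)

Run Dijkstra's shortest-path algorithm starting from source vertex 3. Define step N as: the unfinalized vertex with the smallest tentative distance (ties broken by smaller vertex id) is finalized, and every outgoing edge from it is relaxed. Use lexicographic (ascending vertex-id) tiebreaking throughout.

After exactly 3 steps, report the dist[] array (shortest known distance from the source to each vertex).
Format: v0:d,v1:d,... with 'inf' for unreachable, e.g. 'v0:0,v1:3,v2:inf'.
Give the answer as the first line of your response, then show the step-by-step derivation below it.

v0:inf,v1:inf,v2:inf,v3:0,v4:13,v5:inf,v6:5,v7:inf

step 1: dist = v0:inf,v1:inf,v2:inf,v3:0,v4:17,v5:inf,v6:5,v7:inf
step 2: dist = v0:inf,v1:inf,v2:inf,v3:0,v4:13,v5:inf,v6:5,v7:inf
step 3: dist = v0:inf,v1:inf,v2:inf,v3:0,v4:13,v5:inf,v6:5,v7:inf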